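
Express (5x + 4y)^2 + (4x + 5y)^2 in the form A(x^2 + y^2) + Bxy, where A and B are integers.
41(x^2 + y^2) + 80xy

Expanding: (5x + 4y)^2 = 25x^2 + 40xy + 16y^2
(4x + 5y)^2 = 16x^2 + 40xy + 25y^2
Sum = (25+16)(x^2+y^2) + 80xy = 41(x^2 + y^2) + 80xy
This is symmetric in x and y.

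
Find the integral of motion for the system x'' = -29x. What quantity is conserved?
E = (x')^2 + 29x^2

Multiply the equation by x':
x' * x'' = -29x * x'
The left side is d/dt[(x')^2/2] and the right side is d/dt[-29x^2/2], so
d/dt[(x')^2/2 + 29x^2/2] = 0, i.e. (x')^2/2 + 29x^2/2 = constant.
Multiplying by 2, the integral of motion is E = (x')^2 + 29x^2.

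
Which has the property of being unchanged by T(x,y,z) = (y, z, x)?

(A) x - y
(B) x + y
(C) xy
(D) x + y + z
D

Apply T(x,y,z) = (y, z, x) to each option, i.e. replace (x, y, z) by the transformed coordinates.
Substitute the transformed coordinates into each option and compare with the original:
(A) x - y  ->  (y) - (z) = y - z   [differs from x - y: not invariant]
(B) x + y  ->  (y) + (z) = y + z   [differs from x + y: not invariant]
(C) xy  ->  (y)(z) = yz   [differs from xy: not invariant]
(D) x + y + z  ->  (y) + (z) + (x) = x + y + z   [equals x + y + z: invariant]

Only option (D), x + y + z, is unchanged by the transformation.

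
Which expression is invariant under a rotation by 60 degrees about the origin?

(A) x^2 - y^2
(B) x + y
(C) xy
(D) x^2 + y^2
D

A rotation by 60 degrees sends (x, y) to (x/2 - sqrt(3)y/2, sqrt(3)x/2 + y/2).
Substitute the transformed coordinates into each option and compare with the original:
(A) x^2 - y^2  ->  (x/2 - sqrt(3)y/2)^2 - (sqrt(3)x/2 + y/2)^2 = -x^2/2 - sqrt(3)xy + y^2/2   [differs from x^2 - y^2: not invariant]
(B) x + y  ->  (x/2 - sqrt(3)y/2) + (sqrt(3)x/2 + y/2) = x/2 + sqrt(3)x/2 - sqrt(3)y/2 + y/2   [differs from x + y: not invariant]
(C) xy  ->  (x/2 - sqrt(3)y/2)(sqrt(3)x/2 + y/2) = sqrt(3)x^2/4 - xy/2 - sqrt(3)y^2/4   [differs from xy: not invariant]
(D) x^2 + y^2  ->  (x/2 - sqrt(3)y/2)^2 + (sqrt(3)x/2 + y/2)^2 = x^2 + y^2   [equals x^2 + y^2: invariant]

Only option (D), x^2 + y^2, is unchanged by the transformation.
Geometrically, x^2 + y^2 is the squared distance from the origin, which every rotation about the origin preserves.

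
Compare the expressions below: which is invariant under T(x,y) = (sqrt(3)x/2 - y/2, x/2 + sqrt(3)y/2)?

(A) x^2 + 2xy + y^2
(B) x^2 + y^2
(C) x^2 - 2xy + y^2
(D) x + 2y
B

An expression E(x,y) is invariant under T if E(T(x,y)) = E(x,y). Here T(x,y) = (sqrt(3)x/2 - y/2, x/2 + sqrt(3)y/2).
Substitute the transformed coordinates into each option and compare with the original:
(A) x^2 + 2xy + y^2  ->  (sqrt(3)x/2 - y/2)^2 + 2(sqrt(3)x/2 - y/2)(x/2 + sqrt(3)y/2) + (x/2 + sqrt(3)y/2)^2 = sqrt(3)x^2/2 + x^2 + xy - sqrt(3)y^2/2 + y^2   [differs from x^2 + 2xy + y^2: not invariant]
(B) x^2 + y^2  ->  (sqrt(3)x/2 - y/2)^2 + (x/2 + sqrt(3)y/2)^2 = x^2 + y^2   [equals x^2 + y^2: invariant]
(C) x^2 - 2xy + y^2  ->  (sqrt(3)x/2 - y/2)^2 - 2(sqrt(3)x/2 - y/2)(x/2 + sqrt(3)y/2) + (x/2 + sqrt(3)y/2)^2 = -sqrt(3)x^2/2 + x^2 - xy + sqrt(3)y^2/2 + y^2   [differs from x^2 - 2xy + y^2: not invariant]
(D) x + 2y  ->  (sqrt(3)x/2 - y/2) + 2(x/2 + sqrt(3)y/2) = sqrt(3)x/2 + x - y/2 + sqrt(3)y   [differs from x + 2y: not invariant]

Only option (B), x^2 + y^2, is unchanged by the transformation.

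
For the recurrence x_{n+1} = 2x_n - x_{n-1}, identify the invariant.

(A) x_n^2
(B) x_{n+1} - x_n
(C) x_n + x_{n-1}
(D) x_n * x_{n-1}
B

For the recurrence x_{n+1} = 2x_n - x_{n-1}:

If x_{n+1} = 2x_n - x_{n-1}, then:
x_{n+1} - x_n = x_n - x_{n-1}
The first difference is constant throughout the sequence.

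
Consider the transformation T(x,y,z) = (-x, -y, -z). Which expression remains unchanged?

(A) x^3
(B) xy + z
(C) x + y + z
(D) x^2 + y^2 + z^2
D

Apply T(x,y,z) = (-x, -y, -z) to each option, i.e. replace (x, y, z) by the transformed coordinates.
Substitute the transformed coordinates into each option and compare with the original:
(A) x^3  ->  (-x)^3 = -x^3   [differs from x^3: not invariant]
(B) xy + z  ->  (-x)(-y) + (-z) = xy - z   [differs from xy + z: not invariant]
(C) x + y + z  ->  (-x) + (-y) + (-z) = -x - y - z   [differs from x + y + z: not invariant]
(D) x^2 + y^2 + z^2  ->  (-x)^2 + (-y)^2 + (-z)^2 = x^2 + y^2 + z^2   [equals x^2 + y^2 + z^2: invariant]

Only option (D), x^2 + y^2 + z^2, is unchanged by the transformation.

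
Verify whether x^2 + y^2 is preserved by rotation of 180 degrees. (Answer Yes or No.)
Yes

Applying rotation by 180 degrees: x' = x*cos(180 degrees) - y*sin(180 degrees) = -x, y' = x*sin(180 degrees) + y*cos(180 degrees) = -y

Substituting into x^2 + y^2:
(-x)^2 + (-y)^2
= x^2 + y^2

This equals the original expression x^2 + y^2, so it IS invariant.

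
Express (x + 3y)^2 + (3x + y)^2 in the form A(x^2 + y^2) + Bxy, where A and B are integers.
10(x^2 + y^2) + 12xy

Expanding: (x + 3y)^2 = x^2 + 6xy + 9y^2
(3x + y)^2 = 9x^2 + 6xy + y^2
Sum = (1+9)(x^2+y^2) + 12xy = 10(x^2 + y^2) + 12xy
This is symmetric in x and y.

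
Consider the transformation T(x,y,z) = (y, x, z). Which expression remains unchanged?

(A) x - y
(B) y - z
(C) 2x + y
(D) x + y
D

Apply T(x,y,z) = (y, x, z) to each option, i.e. replace (x, y, z) by the transformed coordinates.
Substitute the transformed coordinates into each option and compare with the original:
(A) x - y  ->  (y) - (x) = -x + y   [differs from x - y: not invariant]
(B) y - z  ->  (x) - (z) = x - z   [differs from y - z: not invariant]
(C) 2x + y  ->  2(y) + (x) = x + 2y   [differs from 2x + y: not invariant]
(D) x + y  ->  (y) + (x) = x + y   [equals x + y: invariant]

Only option (D), x + y, is unchanged by the transformation.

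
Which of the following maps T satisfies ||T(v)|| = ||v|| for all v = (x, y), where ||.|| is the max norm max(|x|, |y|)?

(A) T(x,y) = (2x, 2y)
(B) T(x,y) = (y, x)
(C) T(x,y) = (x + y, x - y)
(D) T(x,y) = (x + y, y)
B

A transformation preserves a norm if ||T(v)|| = ||v|| for every v; a single vector where the norm changes rules an option out.

(A) T(x,y) = (2x, 2y): v = (1, 0) has norm max(|1|, |0|) = 1, but T(v) = (2, 0) has norm 2 -- not preserved.
(B) T(x,y) = (y, x): preserves the norm -- it only permutes the coordinates and/or flips signs, which leaves max(|x|, |y|) unchanged.
(C) T(x,y) = (x + y, x - y): v = (1, 1) has norm max(|1|, |1|) = 1, but T(v) = (2, 0) has norm 2 -- not preserved.
(D) T(x,y) = (x + y, y): v = (1, 1) has norm max(|1|, |1|) = 1, but T(v) = (2, 1) has norm 2 -- not preserved.

Therefore the answer is (B).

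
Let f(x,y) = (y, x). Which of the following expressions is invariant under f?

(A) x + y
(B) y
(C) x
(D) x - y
A

For f(x,y) = (y, x):
After applying f: x' = y, y' = x. So x' + y' = y + x = x + y.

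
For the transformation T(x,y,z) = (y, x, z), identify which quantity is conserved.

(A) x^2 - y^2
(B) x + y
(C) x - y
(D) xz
B

Apply T(x,y,z) = (y, x, z) to each option, i.e. replace (x, y, z) by the transformed coordinates.
Substitute the transformed coordinates into each option and compare with the original:
(A) x^2 - y^2  ->  (y)^2 - (x)^2 = -x^2 + y^2   [differs from x^2 - y^2: not invariant]
(B) x + y  ->  (y) + (x) = x + y   [equals x + y: invariant]
(C) x - y  ->  (y) - (x) = -x + y   [differs from x - y: not invariant]
(D) xz  ->  (y)(z) = yz   [differs from xz: not invariant]

Only option (B), x + y, is unchanged by the transformation.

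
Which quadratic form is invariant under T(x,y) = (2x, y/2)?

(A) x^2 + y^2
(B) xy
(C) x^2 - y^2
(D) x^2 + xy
B

T multiplies x by 2 and divides y by 2.
Substitute the transformed coordinates into each option and compare with the original:
(A) x^2 + y^2  ->  (2x)^2 + (y/2)^2 = 4x^2 + y^2/4   [differs from x^2 + y^2: not invariant]
(B) xy  ->  (2x)(y/2) = xy   [equals xy: invariant]
(C) x^2 - y^2  ->  (2x)^2 - (y/2)^2 = 4x^2 - y^2/4   [differs from x^2 - y^2: not invariant]
(D) x^2 + xy  ->  (2x)^2 + (2x)(y/2) = 4x^2 + xy   [differs from x^2 + xy: not invariant]

Only option (B), xy, is unchanged by the transformation.
The factors 2 and 1/2 cancel only in the pure product xy.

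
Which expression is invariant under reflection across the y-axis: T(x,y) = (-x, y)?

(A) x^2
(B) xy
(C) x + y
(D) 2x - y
A

The map is reflection across the y-axis: T(x,y) = (-x, y).
Substitute the transformed coordinates into each option and compare with the original:
(A) x^2  ->  (-x)^2 = x^2   [equals x^2: invariant]
(B) xy  ->  (-x)(y) = -xy   [differs from xy: not invariant]
(C) x + y  ->  (-x) + (y) = -x + y   [differs from x + y: not invariant]
(D) 2x - y  ->  2(-x) - (y) = -2x - y   [differs from 2x - y: not invariant]

Only option (A), x^2, is unchanged by the transformation.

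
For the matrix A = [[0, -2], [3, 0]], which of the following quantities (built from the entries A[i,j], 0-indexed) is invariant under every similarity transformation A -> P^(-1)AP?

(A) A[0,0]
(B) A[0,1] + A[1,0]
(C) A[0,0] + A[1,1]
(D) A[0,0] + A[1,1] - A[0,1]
C

A[0,0] + A[1,1] is the trace of A. By the cyclic property of the trace, tr(P^(-1)AP) = tr(APP^(-1)) = tr(A), so it is the same for every matrix similar to A.

The other combinations are not similarity invariants. For example, take P = [[2, 1], [1, 1]] (det P = 1), so P^(-1) = [[1, -1], [-1, 2]] and
B = P^(-1)AP = [[-8, -5], [14, 8]].
Evaluating each option on A and on B:
(A) A[0,0]: 0 for A, -8 for B -> changes
(B) A[0,1] + A[1,0]: 1 for A, 9 for B -> changes
(C) A[0,0] + A[1,1]: 0 for A, 0 for B -> unchanged
(D) A[0,0] + A[1,1] - A[0,1]: 2 for A, 5 for B -> changes

Only (C) A[0,0] + A[1,1] = 0 survives (and it does so for every P, not just this one), so it is the invariant.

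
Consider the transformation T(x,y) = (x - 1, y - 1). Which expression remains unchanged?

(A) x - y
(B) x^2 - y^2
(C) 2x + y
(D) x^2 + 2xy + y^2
A

An expression E(x,y) is invariant under T if E(T(x,y)) = E(x,y). Here T(x,y) = (x - 1, y - 1).
Substitute the transformed coordinates into each option and compare with the original:
(A) x - y  ->  (x - 1) - (y - 1) = x - y   [equals x - y: invariant]
(B) x^2 - y^2  ->  (x - 1)^2 - (y - 1)^2 = x^2 - 2x - y^2 + 2y   [differs from x^2 - y^2: not invariant]
(C) 2x + y  ->  2(x - 1) + (y - 1) = 2x + y - 3   [differs from 2x + y: not invariant]
(D) x^2 + 2xy + y^2  ->  (x - 1)^2 + 2(x - 1)(y - 1) + (y - 1)^2 = x^2 + 2xy - 4x + y^2 - 4y + 4   [differs from x^2 + 2xy + y^2: not invariant]

Only option (A), x - y, is unchanged by the transformation.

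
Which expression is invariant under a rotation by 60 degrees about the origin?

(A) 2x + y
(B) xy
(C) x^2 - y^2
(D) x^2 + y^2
D

A rotation by 60 degrees sends (x, y) to (x/2 - sqrt(3)y/2, sqrt(3)x/2 + y/2).
Substitute the transformed coordinates into each option and compare with the original:
(A) 2x + y  ->  2(x/2 - sqrt(3)y/2) + (sqrt(3)x/2 + y/2) = sqrt(3)x/2 + x - sqrt(3)y + y/2   [differs from 2x + y: not invariant]
(B) xy  ->  (x/2 - sqrt(3)y/2)(sqrt(3)x/2 + y/2) = sqrt(3)x^2/4 - xy/2 - sqrt(3)y^2/4   [differs from xy: not invariant]
(C) x^2 - y^2  ->  (x/2 - sqrt(3)y/2)^2 - (sqrt(3)x/2 + y/2)^2 = -x^2/2 - sqrt(3)xy + y^2/2   [differs from x^2 - y^2: not invariant]
(D) x^2 + y^2  ->  (x/2 - sqrt(3)y/2)^2 + (sqrt(3)x/2 + y/2)^2 = x^2 + y^2   [equals x^2 + y^2: invariant]

Only option (D), x^2 + y^2, is unchanged by the transformation.
Geometrically, x^2 + y^2 is the squared distance from the origin, which every rotation about the origin preserves.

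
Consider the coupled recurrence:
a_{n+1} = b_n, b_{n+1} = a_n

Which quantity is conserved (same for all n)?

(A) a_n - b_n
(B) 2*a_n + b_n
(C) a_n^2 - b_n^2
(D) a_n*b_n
D

Replace a_n by a_{n+1} = b_n and b_n by b_{n+1} = a_n in each option and simplify:
(A) a_n - b_n  ->  (b_n) - (a_n) = -a_n + b_n   [not conserved]
(B) 2*a_n + b_n  ->  2*(b_n) + (a_n) = a_n + 2*b_n   [not conserved]
(C) a_n^2 - b_n^2  ->  (b_n)^2 - (a_n)^2 = -a_n^2 + b_n^2   [not conserved]
(D) a_n*b_n  ->  (b_n)*(a_n) = a_n*b_n   [conserved]

Only (D) a_n*b_n returns to itself after one step, so it is the conserved quantity.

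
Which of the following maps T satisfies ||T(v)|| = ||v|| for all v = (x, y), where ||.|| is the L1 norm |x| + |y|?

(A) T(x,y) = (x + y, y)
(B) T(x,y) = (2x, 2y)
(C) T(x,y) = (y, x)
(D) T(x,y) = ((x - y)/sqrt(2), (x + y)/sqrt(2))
C

A transformation preserves a norm if ||T(v)|| = ||v|| for every v; a single vector where the norm changes rules an option out.

(A) T(x,y) = (x + y, y): v = (0, 1) has norm |0| + |1| = 1, but T(v) = (1, 1) has norm 2 -- not preserved.
(B) T(x,y) = (2x, 2y): v = (1, 0) has norm |1| + |0| = 1, but T(v) = (2, 0) has norm 2 -- not preserved.
(C) T(x,y) = (y, x): preserves the norm -- it only permutes the coordinates and/or flips signs, which leaves |x| + |y| unchanged.
(D) T(x,y) = ((x - y)/sqrt(2), (x + y)/sqrt(2)): v = (1, 0) has norm |1| + |0| = 1, but T(v) = (sqrt(2)/2, sqrt(2)/2) has norm sqrt(2) -- not preserved.

Therefore the answer is (C).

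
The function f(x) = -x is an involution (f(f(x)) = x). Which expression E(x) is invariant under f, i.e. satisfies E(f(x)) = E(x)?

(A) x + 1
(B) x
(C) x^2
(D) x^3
C

Replace x by f(x) = -x in each option and simplify. As a quick numerical cross-check, also compare E(5) with E(f(5)) = E(-5).

(A) x + 1  ->  (-x) + 1 = 1 - x; check: E(5) = 6 but E(-5) = -4.   [not invariant]
(B) x  ->  (-x) = -x; check: E(5) = 5 but E(-5) = -5.   [not invariant]
(C) x^2  ->  (-x)^2, which simplifies back to x^2; check: E(5) = 25, E(-5) = 25.   [invariant]
(D) x^3  ->  (-x)^3 = -x^3; check: E(5) = 125 but E(-5) = -125.   [not invariant]

Only (C) is unchanged. E is symmetric under swapping x with f(x) = -x, which is exactly what an involution does.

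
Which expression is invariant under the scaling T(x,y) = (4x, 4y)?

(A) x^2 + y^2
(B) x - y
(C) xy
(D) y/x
D

Under the uniform scaling T(x,y) = (4x, 4y):
Substitute the transformed coordinates into each option and compare with the original:
(A) x^2 + y^2  ->  (4x)^2 + (4y)^2 = 16x^2 + 16y^2   [differs from x^2 + y^2: not invariant]
(B) x - y  ->  (4x) - (4y) = 4x - 4y   [differs from x - y: not invariant]
(C) xy  ->  (4x)(4y) = 16xy   [differs from xy: not invariant]
(D) y/x  ->  (4y)/(4x) = y/x   [equals y/x: invariant]

Only option (D), y/x, is unchanged by the transformation.
The common factor 4 cancels in a ratio of coordinates, while sums, products and sums of squares pick up factors of 4 or 16.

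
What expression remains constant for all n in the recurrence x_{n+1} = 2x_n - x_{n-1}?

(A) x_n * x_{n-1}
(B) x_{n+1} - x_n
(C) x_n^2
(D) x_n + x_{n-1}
B

For the recurrence x_{n+1} = 2x_n - x_{n-1}:

If x_{n+1} = 2x_n - x_{n-1}, then:
x_{n+1} - x_n = x_n - x_{n-1}
The first difference is constant throughout the sequence.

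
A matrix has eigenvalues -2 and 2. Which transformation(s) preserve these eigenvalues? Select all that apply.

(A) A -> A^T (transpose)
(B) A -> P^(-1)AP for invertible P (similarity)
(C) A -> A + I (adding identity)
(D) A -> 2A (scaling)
A and B

Eigenvalues are preserved by:
1. Similarity transformations: A -> P^(-1)AP (same characteristic polynomial)
2. Transpose: A^T has the same eigenvalues as A

Eigenvalues are NOT preserved by:
- Adding identity: eigenvalues become -2+1, 2+1
- Scaling: eigenvalues become -4, 4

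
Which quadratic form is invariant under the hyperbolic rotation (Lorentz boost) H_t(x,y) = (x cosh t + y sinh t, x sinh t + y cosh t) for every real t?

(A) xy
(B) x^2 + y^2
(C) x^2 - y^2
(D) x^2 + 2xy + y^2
C

Write x' = x cosh t + y sinh t, y' = x sinh t + y cosh t and substitute into each option:
(A) xy: (x cosh t + y sinh t)(x sinh t + y cosh t) = xy(cosh^2 t + sinh^2 t) + (x^2 + y^2) sinh t cosh t = xy cosh 2t + (x^2 + y^2)(sinh 2t)/2   [not invariant for t != 0]
(B) x^2 + y^2: (x cosh t + y sinh t)^2 + (x sinh t + y cosh t)^2 = (x^2 + y^2)(cosh^2 t + sinh^2 t) + 4xy sinh t cosh t = (x^2 + y^2) cosh 2t + 2xy sinh 2t   [not invariant for t != 0]
(C) x^2 - y^2: (x cosh t + y sinh t)^2 - (x sinh t + y cosh t)^2 = x^2(cosh^2 t - sinh^2 t) + 2xy(cosh t sinh t - sinh t cosh t) + y^2(sinh^2 t - cosh^2 t) = x^2 - y^2   [invariant, using cosh^2 t - sinh^2 t = 1]
(D) x^2 + 2xy + y^2: (x' + y')^2 with x' + y' = (x + y)(cosh t + sinh t) = (x + y)e^t, so it becomes (x + y)^2 e^(2t)   [not invariant for t != 0]

Only (C) x^2 - y^2 is unchanged; it is the Minkowski form preserved by Lorentz boosts, just as x^2 + y^2 is preserved by ordinary rotations.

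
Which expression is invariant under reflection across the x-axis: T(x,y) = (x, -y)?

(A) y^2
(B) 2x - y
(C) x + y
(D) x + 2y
A

The map is reflection across the x-axis: T(x,y) = (x, -y).
Substitute the transformed coordinates into each option and compare with the original:
(A) y^2  ->  (-y)^2 = y^2   [equals y^2: invariant]
(B) 2x - y  ->  2(x) - (-y) = 2x + y   [differs from 2x - y: not invariant]
(C) x + y  ->  (x) + (-y) = x - y   [differs from x + y: not invariant]
(D) x + 2y  ->  (x) + 2(-y) = x - 2y   [differs from x + 2y: not invariant]

Only option (A), y^2, is unchanged by the transformation.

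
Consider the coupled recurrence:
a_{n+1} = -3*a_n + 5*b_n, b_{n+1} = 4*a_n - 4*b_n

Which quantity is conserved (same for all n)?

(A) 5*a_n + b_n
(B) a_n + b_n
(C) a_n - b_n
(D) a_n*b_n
B

Replace a_n by a_{n+1} = -3*a_n + 5*b_n and b_n by b_{n+1} = 4*a_n - 4*b_n in each option and simplify:
(A) 5*a_n + b_n  ->  5*(-3*a_n + 5*b_n) + (4*a_n - 4*b_n) = -11*a_n + 21*b_n   [not conserved]
(B) a_n + b_n  ->  (-3*a_n + 5*b_n) + (4*a_n - 4*b_n) = a_n + b_n   [conserved]
(C) a_n - b_n  ->  (-3*a_n + 5*b_n) - (4*a_n - 4*b_n) = -7*a_n + 9*b_n   [not conserved]
(D) a_n*b_n  ->  (-3*a_n + 5*b_n)*(4*a_n - 4*b_n) = -12*a_n^2 + 32*a_n*b_n - 20*b_n^2   [not conserved]

Only (B) a_n + b_n returns to itself after one step, so it is the conserved quantity.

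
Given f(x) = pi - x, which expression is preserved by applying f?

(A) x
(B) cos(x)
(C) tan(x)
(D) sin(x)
D

For f(x) = pi - x:
sin(pi - x) = sin(x), so sine is invariant under this transformation.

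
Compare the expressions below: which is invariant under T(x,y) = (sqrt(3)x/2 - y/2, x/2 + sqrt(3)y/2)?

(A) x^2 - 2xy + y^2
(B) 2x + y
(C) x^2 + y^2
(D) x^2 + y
C

An expression E(x,y) is invariant under T if E(T(x,y)) = E(x,y). Here T(x,y) = (sqrt(3)x/2 - y/2, x/2 + sqrt(3)y/2).
Substitute the transformed coordinates into each option and compare with the original:
(A) x^2 - 2xy + y^2  ->  (sqrt(3)x/2 - y/2)^2 - 2(sqrt(3)x/2 - y/2)(x/2 + sqrt(3)y/2) + (x/2 + sqrt(3)y/2)^2 = -sqrt(3)x^2/2 + x^2 - xy + sqrt(3)y^2/2 + y^2   [differs from x^2 - 2xy + y^2: not invariant]
(B) 2x + y  ->  2(sqrt(3)x/2 - y/2) + (x/2 + sqrt(3)y/2) = x/2 + sqrt(3)x - y + sqrt(3)y/2   [differs from 2x + y: not invariant]
(C) x^2 + y^2  ->  (sqrt(3)x/2 - y/2)^2 + (x/2 + sqrt(3)y/2)^2 = x^2 + y^2   [equals x^2 + y^2: invariant]
(D) x^2 + y  ->  (sqrt(3)x/2 - y/2)^2 + (x/2 + sqrt(3)y/2) = 3x^2/4 - sqrt(3)xy/2 + x/2 + y^2/4 + sqrt(3)y/2   [differs from x^2 + y: not invariant]

Only option (C), x^2 + y^2, is unchanged by the transformation.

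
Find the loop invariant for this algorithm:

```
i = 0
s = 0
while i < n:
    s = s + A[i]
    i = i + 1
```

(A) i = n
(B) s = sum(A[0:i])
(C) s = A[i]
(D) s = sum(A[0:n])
B

A loop invariant must hold before the first iteration and be re-established by every execution of the body.

(B) s = sum(A[0:i]): Initially i = 0 and s = 0 = sum of the empty slice A[0:0]. If s = sum(A[0:i]) holds at the top of an iteration, the body sets s to sum(A[0:i]) + A[i] = sum(A[0:i+1]) and then i to i+1, so s = sum(A[0:i]) holds again. At exit i = n, giving s = sum(A[0:n]).

The other options fail:
(A) i = n: false initially (i = 0); it is the exit condition, not an invariant.
(C) s = A[i]: after the first iteration s = A[0] but i = 1, so s = A[i] compares s with the wrong element (and fails in general).
(D) s = sum(A[0:n]): false before the loop (s = 0, not the full sum) -- it only becomes true at exit.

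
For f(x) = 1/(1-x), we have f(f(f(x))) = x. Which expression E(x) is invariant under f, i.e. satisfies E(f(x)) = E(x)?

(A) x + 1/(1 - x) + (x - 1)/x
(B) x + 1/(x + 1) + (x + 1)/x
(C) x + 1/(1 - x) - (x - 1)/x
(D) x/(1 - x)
A

Replace x by f(x) = 1/(1 - x) in each option and simplify. As a quick numerical cross-check, also compare E(5) with E(f(5)) = E(-1/4).

(A) x + 1/(1 - x) + (x - 1)/x  ->  (1/(1 - x)) + 1/(1 - (1/(1 - x))) + ((1/(1 - x)) - 1)/(1/(1 - x)), which simplifies back to x + 1/(1 - x) + (x - 1)/x; check: E(5) = 111/20, E(-1/4) = 111/20.   [invariant]
(B) x + 1/(x + 1) + (x + 1)/x  ->  (1/(1 - x)) + 1/((1/(1 - x)) + 1) + ((1/(1 - x)) + 1)/(1/(1 - x)) = (-x^3 + 6x^2 - 11x + 7)/(x^2 - 3x + 2); check: E(5) = 191/30 but E(-1/4) = -23/12.   [not invariant]
(C) x + 1/(1 - x) - (x - 1)/x  ->  (1/(1 - x)) + 1/(1 - (1/(1 - x))) - ((1/(1 - x)) - 1)/(1/(1 - x)) = (x^2(1 - x) - x + (x - 1)^2)/(x(x - 1)); check: E(5) = 79/20 but E(-1/4) = -89/20.   [not invariant]
(D) x/(1 - x)  ->  (1/(1 - x))/(1 - (1/(1 - x))) = -1/x; check: E(5) = -5/4 but E(-1/4) = -1/5.   [not invariant]

Only (A) is unchanged. Indeed f(f(x)) = 1/(1 - 1/(1-x)) = (1-x)/(-x) = (x-1)/x, so E(x) = x + f(x) + f(f(x)) is the sum over the whole 3-cycle; applying f just permutes the three terms cyclically (x -> f(x) -> f(f(x)) -> x), leaving the sum unchanged.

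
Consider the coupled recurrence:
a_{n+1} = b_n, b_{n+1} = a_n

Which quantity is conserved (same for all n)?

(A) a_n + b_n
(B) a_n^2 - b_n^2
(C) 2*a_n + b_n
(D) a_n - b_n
A

Replace a_n by a_{n+1} = b_n and b_n by b_{n+1} = a_n in each option and simplify:
(A) a_n + b_n  ->  (b_n) + (a_n) = a_n + b_n   [conserved]
(B) a_n^2 - b_n^2  ->  (b_n)^2 - (a_n)^2 = -a_n^2 + b_n^2   [not conserved]
(C) 2*a_n + b_n  ->  2*(b_n) + (a_n) = a_n + 2*b_n   [not conserved]
(D) a_n - b_n  ->  (b_n) - (a_n) = -a_n + b_n   [not conserved]

Only (A) a_n + b_n returns to itself after one step, so it is the conserved quantity.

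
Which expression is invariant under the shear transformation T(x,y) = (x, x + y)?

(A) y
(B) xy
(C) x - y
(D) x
D

Under the shear T(x,y) = (x, x + y):
Substitute the transformed coordinates into each option and compare with the original:
(A) y  ->  (x + y) = x + y   [differs from y: not invariant]
(B) xy  ->  (x)(x + y) = x^2 + xy   [differs from xy: not invariant]
(C) x - y  ->  (x) - (x + y) = -y   [differs from x - y: not invariant]
(D) x  ->  (x) = x   [equals x: invariant]

Only option (D), x, is unchanged by the transformation.
A vertical shear moves points parallel to the y-axis, so the x-coordinate (and any function of x alone) is unchanged.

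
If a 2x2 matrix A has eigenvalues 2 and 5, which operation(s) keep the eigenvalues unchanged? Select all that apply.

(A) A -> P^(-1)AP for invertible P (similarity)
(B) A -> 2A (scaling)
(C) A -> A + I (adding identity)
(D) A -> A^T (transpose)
A and D

Eigenvalues are preserved by:
1. Similarity transformations: A -> P^(-1)AP (same characteristic polynomial)
2. Transpose: A^T has the same eigenvalues as A

Eigenvalues are NOT preserved by:
- Adding identity: eigenvalues become 2+1, 5+1
- Scaling: eigenvalues become 4, 10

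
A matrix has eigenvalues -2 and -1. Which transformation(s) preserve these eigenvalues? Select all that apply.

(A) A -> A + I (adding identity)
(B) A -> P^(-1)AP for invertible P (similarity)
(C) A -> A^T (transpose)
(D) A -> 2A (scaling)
B and C

Eigenvalues are preserved by:
1. Similarity transformations: A -> P^(-1)AP (same characteristic polynomial)
2. Transpose: A^T has the same eigenvalues as A

Eigenvalues are NOT preserved by:
- Adding identity: eigenvalues become -2+1, -1+1
- Scaling: eigenvalues become -4, -2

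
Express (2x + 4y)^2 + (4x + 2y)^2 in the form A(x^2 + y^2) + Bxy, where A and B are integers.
20(x^2 + y^2) + 32xy

Expanding: (2x + 4y)^2 = 4x^2 + 16xy + 16y^2
(4x + 2y)^2 = 16x^2 + 16xy + 4y^2
Sum = (4+16)(x^2+y^2) + 32xy = 20(x^2 + y^2) + 32xy
This is symmetric in x and y.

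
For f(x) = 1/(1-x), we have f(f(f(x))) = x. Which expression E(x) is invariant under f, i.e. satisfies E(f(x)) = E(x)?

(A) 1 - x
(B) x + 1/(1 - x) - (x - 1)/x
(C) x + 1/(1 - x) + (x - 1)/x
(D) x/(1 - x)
C

Replace x by f(x) = 1/(1 - x) in each option and simplify. As a quick numerical cross-check, also compare E(3) with E(f(3)) = E(-1/2).

(A) 1 - x  ->  1 - (1/(1 - x)) = x/(x - 1); check: E(3) = -2 but E(-1/2) = 3/2.   [not invariant]
(B) x + 1/(1 - x) - (x - 1)/x  ->  (1/(1 - x)) + 1/(1 - (1/(1 - x))) - ((1/(1 - x)) - 1)/(1/(1 - x)) = (x^2(1 - x) - x + (x - 1)^2)/(x(x - 1)); check: E(3) = 11/6 but E(-1/2) = -17/6.   [not invariant]
(C) x + 1/(1 - x) + (x - 1)/x  ->  (1/(1 - x)) + 1/(1 - (1/(1 - x))) + ((1/(1 - x)) - 1)/(1/(1 - x)), which simplifies back to x + 1/(1 - x) + (x - 1)/x; check: E(3) = 19/6, E(-1/2) = 19/6.   [invariant]
(D) x/(1 - x)  ->  (1/(1 - x))/(1 - (1/(1 - x))) = -1/x; check: E(3) = -3/2 but E(-1/2) = -1/3.   [not invariant]

Only (C) is unchanged. Indeed f(f(x)) = 1/(1 - 1/(1-x)) = (1-x)/(-x) = (x-1)/x, so E(x) = x + f(x) + f(f(x)) is the sum over the whole 3-cycle; applying f just permutes the three terms cyclically (x -> f(x) -> f(f(x)) -> x), leaving the sum unchanged.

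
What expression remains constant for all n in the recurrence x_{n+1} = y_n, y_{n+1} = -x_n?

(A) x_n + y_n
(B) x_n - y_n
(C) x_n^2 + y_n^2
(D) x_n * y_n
C

For the recurrence x_{n+1} = y_n, y_{n+1} = -x_n:

x_{n+1}^2 + y_{n+1}^2 = y_n^2 + (-x_n)^2 = x_n^2 + y_n^2
The sum of squares is conserved (like energy in a harmonic oscillator).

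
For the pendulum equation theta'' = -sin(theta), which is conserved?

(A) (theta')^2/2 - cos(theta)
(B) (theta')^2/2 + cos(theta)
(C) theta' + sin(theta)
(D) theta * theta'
A

A first integral I satisfies dI/dt = 0 along every solution. Differentiate each option and use the equation of motion:
(A) d/dt[(theta')^2/2 - cos(theta)] = theta' theta'' + sin(theta) theta' = theta'(-sin(theta)) + theta' sin(theta) = 0
(B) d/dt[(theta')^2/2 + cos(theta)] = theta' theta'' - sin(theta) theta' = -2 theta' sin(theta), not identically 0
(C) d/dt[theta' + sin(theta)] = theta'' + cos(theta) theta' = -sin(theta) + theta' cos(theta), not identically 0
(D) d/dt[theta * theta'] = (theta')^2 + theta theta'' = (theta')^2 - theta sin(theta), not identically 0

Only (A) has zero time-derivative. This is the total energy: kinetic (theta')^2/2 plus potential -cos(theta).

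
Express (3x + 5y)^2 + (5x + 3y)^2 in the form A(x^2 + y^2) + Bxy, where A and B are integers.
34(x^2 + y^2) + 60xy

Expanding: (3x + 5y)^2 = 9x^2 + 30xy + 25y^2
(5x + 3y)^2 = 25x^2 + 30xy + 9y^2
Sum = (9+25)(x^2+y^2) + 60xy = 34(x^2 + y^2) + 60xy
This is symmetric in x and y.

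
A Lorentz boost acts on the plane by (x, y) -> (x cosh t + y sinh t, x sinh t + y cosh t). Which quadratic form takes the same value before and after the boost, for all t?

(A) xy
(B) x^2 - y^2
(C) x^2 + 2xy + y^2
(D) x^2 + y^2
B

Write x' = x cosh t + y sinh t, y' = x sinh t + y cosh t and substitute into each option:
(A) xy: (x cosh t + y sinh t)(x sinh t + y cosh t) = xy(cosh^2 t + sinh^2 t) + (x^2 + y^2) sinh t cosh t = xy cosh 2t + (x^2 + y^2)(sinh 2t)/2   [not invariant for t != 0]
(B) x^2 - y^2: (x cosh t + y sinh t)^2 - (x sinh t + y cosh t)^2 = x^2(cosh^2 t - sinh^2 t) + 2xy(cosh t sinh t - sinh t cosh t) + y^2(sinh^2 t - cosh^2 t) = x^2 - y^2   [invariant, using cosh^2 t - sinh^2 t = 1]
(C) x^2 + 2xy + y^2: (x' + y')^2 with x' + y' = (x + y)(cosh t + sinh t) = (x + y)e^t, so it becomes (x + y)^2 e^(2t)   [not invariant for t != 0]
(D) x^2 + y^2: (x cosh t + y sinh t)^2 + (x sinh t + y cosh t)^2 = (x^2 + y^2)(cosh^2 t + sinh^2 t) + 4xy sinh t cosh t = (x^2 + y^2) cosh 2t + 2xy sinh 2t   [not invariant for t != 0]

Only (B) x^2 - y^2 is unchanged; it is the Minkowski form preserved by Lorentz boosts, just as x^2 + y^2 is preserved by ordinary rotations.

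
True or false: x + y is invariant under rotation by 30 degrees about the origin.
False

Applying rotation by 30 degrees: x' = x*cos(30 degrees) - y*sin(30 degrees) = sqrt(3)x/2 - y/2, y' = x*sin(30 degrees) + y*cos(30 degrees) = x/2 + sqrt(3)y/2

Substituting into x + y:
(sqrt(3)x/2 - y/2) + (x/2 + sqrt(3)y/2)
= x/2 + sqrt(3)x/2 - y/2 + sqrt(3)y/2

This differs from the original expression x + y, so it is NOT invariant.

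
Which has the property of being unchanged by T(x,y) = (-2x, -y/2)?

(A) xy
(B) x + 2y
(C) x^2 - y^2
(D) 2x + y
A

An expression E(x,y) is invariant under T if E(T(x,y)) = E(x,y). Here T(x,y) = (-2x, -y/2).
Substitute the transformed coordinates into each option and compare with the original:
(A) xy  ->  (-2x)(-y/2) = xy   [equals xy: invariant]
(B) x + 2y  ->  (-2x) + 2(-y/2) = -2x - y   [differs from x + 2y: not invariant]
(C) x^2 - y^2  ->  (-2x)^2 - (-y/2)^2 = 4x^2 - y^2/4   [differs from x^2 - y^2: not invariant]
(D) 2x + y  ->  2(-2x) + (-y/2) = -4x - y/2   [differs from 2x + y: not invariant]

Only option (A), xy, is unchanged by the transformation.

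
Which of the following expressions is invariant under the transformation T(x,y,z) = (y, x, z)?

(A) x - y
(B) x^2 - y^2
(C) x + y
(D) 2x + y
C

Apply T(x,y,z) = (y, x, z) to each option, i.e. replace (x, y, z) by the transformed coordinates.
Substitute the transformed coordinates into each option and compare with the original:
(A) x - y  ->  (y) - (x) = -x + y   [differs from x - y: not invariant]
(B) x^2 - y^2  ->  (y)^2 - (x)^2 = -x^2 + y^2   [differs from x^2 - y^2: not invariant]
(C) x + y  ->  (y) + (x) = x + y   [equals x + y: invariant]
(D) 2x + y  ->  2(y) + (x) = x + 2y   [differs from 2x + y: not invariant]

Only option (C), x + y, is unchanged by the transformation.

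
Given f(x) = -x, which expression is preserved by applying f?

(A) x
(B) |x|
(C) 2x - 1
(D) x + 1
B

For f(x) = -x:
Applying f replaces x by -x. Since |-x| = |x|, the absolute value is unchanged by f, whereas x -> -x, 2x - 1 -> -2x - 1 and x + 1 -> -x + 1 all change.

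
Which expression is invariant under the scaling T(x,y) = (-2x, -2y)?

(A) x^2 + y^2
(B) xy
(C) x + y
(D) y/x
D

Under the uniform scaling T(x,y) = (-2x, -2y):
Substitute the transformed coordinates into each option and compare with the original:
(A) x^2 + y^2  ->  (-2x)^2 + (-2y)^2 = 4x^2 + 4y^2   [differs from x^2 + y^2: not invariant]
(B) xy  ->  (-2x)(-2y) = 4xy   [differs from xy: not invariant]
(C) x + y  ->  (-2x) + (-2y) = -2x - 2y   [differs from x + y: not invariant]
(D) y/x  ->  (-2y)/(-2x) = y/x   [equals y/x: invariant]

Only option (D), y/x, is unchanged by the transformation.
The common factor -2 cancels in a ratio of coordinates, while sums, products and sums of squares pick up factors of -2 or 4.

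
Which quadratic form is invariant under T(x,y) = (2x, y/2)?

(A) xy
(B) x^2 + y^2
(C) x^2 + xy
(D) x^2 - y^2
A

T multiplies x by 2 and divides y by 2.
Substitute the transformed coordinates into each option and compare with the original:
(A) xy  ->  (2x)(y/2) = xy   [equals xy: invariant]
(B) x^2 + y^2  ->  (2x)^2 + (y/2)^2 = 4x^2 + y^2/4   [differs from x^2 + y^2: not invariant]
(C) x^2 + xy  ->  (2x)^2 + (2x)(y/2) = 4x^2 + xy   [differs from x^2 + xy: not invariant]
(D) x^2 - y^2  ->  (2x)^2 - (y/2)^2 = 4x^2 - y^2/4   [differs from x^2 - y^2: not invariant]

Only option (A), xy, is unchanged by the transformation.
The factors 2 and 1/2 cancel only in the pure product xy.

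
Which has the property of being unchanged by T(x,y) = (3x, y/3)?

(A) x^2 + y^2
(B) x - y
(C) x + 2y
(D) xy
D

An expression E(x,y) is invariant under T if E(T(x,y)) = E(x,y). Here T(x,y) = (3x, y/3).
Substitute the transformed coordinates into each option and compare with the original:
(A) x^2 + y^2  ->  (3x)^2 + (y/3)^2 = 9x^2 + y^2/9   [differs from x^2 + y^2: not invariant]
(B) x - y  ->  (3x) - (y/3) = 3x - y/3   [differs from x - y: not invariant]
(C) x + 2y  ->  (3x) + 2(y/3) = 3x + 2y/3   [differs from x + 2y: not invariant]
(D) xy  ->  (3x)(y/3) = xy   [equals xy: invariant]

Only option (D), xy, is unchanged by the transformation.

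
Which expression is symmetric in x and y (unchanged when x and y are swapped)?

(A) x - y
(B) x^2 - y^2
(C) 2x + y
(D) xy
D

A symmetric expression is unchanged when the variables are permuted; here the transformation to test is the swap (x, y) -> (y, x).
Substitute the transformed coordinates into each option and compare with the original:
(A) x - y  ->  (y) - (x) = -x + y   [differs from x - y: not invariant]
(B) x^2 - y^2  ->  (y)^2 - (x)^2 = -x^2 + y^2   [differs from x^2 - y^2: not invariant]
(C) 2x + y  ->  2(y) + (x) = x + 2y   [differs from 2x + y: not invariant]
(D) xy  ->  (y)(x) = xy   [equals xy: invariant]

Only option (D), xy, is unchanged by the transformation.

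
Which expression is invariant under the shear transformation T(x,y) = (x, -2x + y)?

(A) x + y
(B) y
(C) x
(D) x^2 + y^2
C

Under the shear T(x,y) = (x, -2x + y):
Substitute the transformed coordinates into each option and compare with the original:
(A) x + y  ->  (x) + (-2x + y) = -x + y   [differs from x + y: not invariant]
(B) y  ->  (-2x + y) = -2x + y   [differs from y: not invariant]
(C) x  ->  (x) = x   [equals x: invariant]
(D) x^2 + y^2  ->  (x)^2 + (-2x + y)^2 = 5x^2 - 4xy + y^2   [differs from x^2 + y^2: not invariant]

Only option (C), x, is unchanged by the transformation.
A vertical shear moves points parallel to the y-axis, so the x-coordinate (and any function of x alone) is unchanged.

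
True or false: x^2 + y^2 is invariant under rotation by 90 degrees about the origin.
True

Applying rotation by 90 degrees: x' = x*cos(90 degrees) - y*sin(90 degrees) = -y, y' = x*sin(90 degrees) + y*cos(90 degrees) = x

Substituting into x^2 + y^2:
(-y)^2 + (x)^2
= x^2 + y^2

This equals the original expression x^2 + y^2, so it IS invariant.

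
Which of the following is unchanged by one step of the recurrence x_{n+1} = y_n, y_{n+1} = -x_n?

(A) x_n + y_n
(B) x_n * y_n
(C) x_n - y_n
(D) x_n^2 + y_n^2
D

For the recurrence x_{n+1} = y_n, y_{n+1} = -x_n:

x_{n+1}^2 + y_{n+1}^2 = y_n^2 + (-x_n)^2 = x_n^2 + y_n^2
The sum of squares is conserved (like energy in a harmonic oscillator).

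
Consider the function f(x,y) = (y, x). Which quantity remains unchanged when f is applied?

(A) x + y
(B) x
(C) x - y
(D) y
A

For f(x,y) = (y, x):
After applying f: x' = y, y' = x. So x' + y' = y + x = x + y.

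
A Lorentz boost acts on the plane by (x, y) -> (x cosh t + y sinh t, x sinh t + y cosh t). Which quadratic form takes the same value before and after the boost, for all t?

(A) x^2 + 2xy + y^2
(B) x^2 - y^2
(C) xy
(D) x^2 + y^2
B

Write x' = x cosh t + y sinh t, y' = x sinh t + y cosh t and substitute into each option:
(A) x^2 + 2xy + y^2: (x' + y')^2 with x' + y' = (x + y)(cosh t + sinh t) = (x + y)e^t, so it becomes (x + y)^2 e^(2t)   [not invariant for t != 0]
(B) x^2 - y^2: (x cosh t + y sinh t)^2 - (x sinh t + y cosh t)^2 = x^2(cosh^2 t - sinh^2 t) + 2xy(cosh t sinh t - sinh t cosh t) + y^2(sinh^2 t - cosh^2 t) = x^2 - y^2   [invariant, using cosh^2 t - sinh^2 t = 1]
(C) xy: (x cosh t + y sinh t)(x sinh t + y cosh t) = xy(cosh^2 t + sinh^2 t) + (x^2 + y^2) sinh t cosh t = xy cosh 2t + (x^2 + y^2)(sinh 2t)/2   [not invariant for t != 0]
(D) x^2 + y^2: (x cosh t + y sinh t)^2 + (x sinh t + y cosh t)^2 = (x^2 + y^2)(cosh^2 t + sinh^2 t) + 4xy sinh t cosh t = (x^2 + y^2) cosh 2t + 2xy sinh 2t   [not invariant for t != 0]

Only (B) x^2 - y^2 is unchanged; it is the Minkowski form preserved by Lorentz boosts, just as x^2 + y^2 is preserved by ordinary rotations.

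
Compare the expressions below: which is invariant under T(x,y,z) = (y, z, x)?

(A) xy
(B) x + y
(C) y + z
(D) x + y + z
D

Apply T(x,y,z) = (y, z, x) to each option, i.e. replace (x, y, z) by the transformed coordinates.
Substitute the transformed coordinates into each option and compare with the original:
(A) xy  ->  (y)(z) = yz   [differs from xy: not invariant]
(B) x + y  ->  (y) + (z) = y + z   [differs from x + y: not invariant]
(C) y + z  ->  (z) + (x) = x + z   [differs from y + z: not invariant]
(D) x + y + z  ->  (y) + (z) + (x) = x + y + z   [equals x + y + z: invariant]

Only option (D), x + y + z, is unchanged by the transformation.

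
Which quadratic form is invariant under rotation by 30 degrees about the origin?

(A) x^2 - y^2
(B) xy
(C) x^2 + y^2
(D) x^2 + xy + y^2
C

Rotation by 30 degrees sends (x, y) to (sqrt(3)x/2 - y/2, x/2 + sqrt(3)y/2).
Substitute the transformed coordinates into each option and compare with the original:
(A) x^2 - y^2  ->  (sqrt(3)x/2 - y/2)^2 - (x/2 + sqrt(3)y/2)^2 = x^2/2 - sqrt(3)xy - y^2/2   [differs from x^2 - y^2: not invariant]
(B) xy  ->  (sqrt(3)x/2 - y/2)(x/2 + sqrt(3)y/2) = sqrt(3)x^2/4 + xy/2 - sqrt(3)y^2/4   [differs from xy: not invariant]
(C) x^2 + y^2  ->  (sqrt(3)x/2 - y/2)^2 + (x/2 + sqrt(3)y/2)^2 = x^2 + y^2   [equals x^2 + y^2: invariant]
(D) x^2 + xy + y^2  ->  (sqrt(3)x/2 - y/2)^2 + (sqrt(3)x/2 - y/2)(x/2 + sqrt(3)y/2) + (x/2 + sqrt(3)y/2)^2 = sqrt(3)x^2/4 + x^2 + xy/2 - sqrt(3)y^2/4 + y^2   [differs from x^2 + xy + y^2: not invariant]

Only option (C), x^2 + y^2, is unchanged by the transformation.
x^2 + y^2 is the squared distance from the origin, which rotations preserve.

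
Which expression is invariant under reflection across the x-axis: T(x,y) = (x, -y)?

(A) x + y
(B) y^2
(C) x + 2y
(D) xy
B

The map is reflection across the x-axis: T(x,y) = (x, -y).
Substitute the transformed coordinates into each option and compare with the original:
(A) x + y  ->  (x) + (-y) = x - y   [differs from x + y: not invariant]
(B) y^2  ->  (-y)^2 = y^2   [equals y^2: invariant]
(C) x + 2y  ->  (x) + 2(-y) = x - 2y   [differs from x + 2y: not invariant]
(D) xy  ->  (x)(-y) = -xy   [differs from xy: not invariant]

Only option (B), y^2, is unchanged by the transformation.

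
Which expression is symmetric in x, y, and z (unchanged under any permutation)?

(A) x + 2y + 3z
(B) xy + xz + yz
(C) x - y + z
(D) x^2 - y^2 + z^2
B

A symmetric expression is unchanged when the variables are permuted; here the transformation to test is the swap (x, y) -> (y, x).
A symmetric expression must survive every permutation; the single swap x <-> y already eliminates the distractors, and the keyed expression is also unchanged by x <-> z and y <-> z (each variable enters it in exactly the same way).
Substitute the transformed coordinates into each option and compare with the original:
(A) x + 2y + 3z  ->  (y) + 2(x) + 3z = 2x + y + 3z   [differs from x + 2y + 3z: not invariant]
(B) xy + xz + yz  ->  (y)(x) + (y)z + (x)z = xy + xz + yz   [equals xy + xz + yz: invariant]
(C) x - y + z  ->  (y) - (x) + z = -x + y + z   [differs from x - y + z: not invariant]
(D) x^2 - y^2 + z^2  ->  (y)^2 - (x)^2 + z^2 = -x^2 + y^2 + z^2   [differs from x^2 - y^2 + z^2: not invariant]

Only option (B), xy + xz + yz, is unchanged by the transformation.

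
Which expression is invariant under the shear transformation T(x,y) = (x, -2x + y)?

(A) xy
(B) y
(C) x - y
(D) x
D

Under the shear T(x,y) = (x, -2x + y):
Substitute the transformed coordinates into each option and compare with the original:
(A) xy  ->  (x)(-2x + y) = -2x^2 + xy   [differs from xy: not invariant]
(B) y  ->  (-2x + y) = -2x + y   [differs from y: not invariant]
(C) x - y  ->  (x) - (-2x + y) = 3x - y   [differs from x - y: not invariant]
(D) x  ->  (x) = x   [equals x: invariant]

Only option (D), x, is unchanged by the transformation.
A vertical shear moves points parallel to the y-axis, so the x-coordinate (and any function of x alone) is unchanged.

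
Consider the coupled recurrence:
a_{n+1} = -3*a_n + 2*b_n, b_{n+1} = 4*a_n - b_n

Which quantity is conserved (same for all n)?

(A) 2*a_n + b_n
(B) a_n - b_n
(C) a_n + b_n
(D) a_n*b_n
C

Replace a_n by a_{n+1} = -3*a_n + 2*b_n and b_n by b_{n+1} = 4*a_n - b_n in each option and simplify:
(A) 2*a_n + b_n  ->  2*(-3*a_n + 2*b_n) + (4*a_n - b_n) = -2*a_n + 3*b_n   [not conserved]
(B) a_n - b_n  ->  (-3*a_n + 2*b_n) - (4*a_n - b_n) = -7*a_n + 3*b_n   [not conserved]
(C) a_n + b_n  ->  (-3*a_n + 2*b_n) + (4*a_n - b_n) = a_n + b_n   [conserved]
(D) a_n*b_n  ->  (-3*a_n + 2*b_n)*(4*a_n - b_n) = -12*a_n^2 + 11*a_n*b_n - 2*b_n^2   [not conserved]

Only (C) a_n + b_n returns to itself after one step, so it is the conserved quantity.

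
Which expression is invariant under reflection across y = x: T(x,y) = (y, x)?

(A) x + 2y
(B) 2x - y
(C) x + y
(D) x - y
C

The map is reflection across y = x: T(x,y) = (y, x).
Substitute the transformed coordinates into each option and compare with the original:
(A) x + 2y  ->  (y) + 2(x) = 2x + y   [differs from x + 2y: not invariant]
(B) 2x - y  ->  2(y) - (x) = -x + 2y   [differs from 2x - y: not invariant]
(C) x + y  ->  (y) + (x) = x + y   [equals x + y: invariant]
(D) x - y  ->  (y) - (x) = -x + y   [differs from x - y: not invariant]

Only option (C), x + y, is unchanged by the transformation.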